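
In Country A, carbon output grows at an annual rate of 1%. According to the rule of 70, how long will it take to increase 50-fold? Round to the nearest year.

At 1% it doubles every 70/1 ≈ 70.00 years.
50× is log₂ 50 ≈ 5.64 doublings, so ≈ 5.64 × 70.00 = 395 years.

roughly 395 years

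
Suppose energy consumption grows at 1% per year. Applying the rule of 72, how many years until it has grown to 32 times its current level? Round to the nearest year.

about 360 years

Doubling time ≈ 72/1 = 72.00 years.
Getting to 32× needs 5 doublings: 5 × 72.00 ≈ 360 years.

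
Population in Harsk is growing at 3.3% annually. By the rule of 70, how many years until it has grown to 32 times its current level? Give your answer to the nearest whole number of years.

Doubling time ≈ 70/3.3 = 21.21 years.
32 = 2^5, so 5 doublings → 106 years.

approximately 106 years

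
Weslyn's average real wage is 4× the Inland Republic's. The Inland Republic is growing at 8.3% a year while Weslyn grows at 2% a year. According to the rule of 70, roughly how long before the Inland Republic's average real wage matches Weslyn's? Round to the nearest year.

22 years

the Inland Republic gains on Weslyn at 8.3% − 2% = 6.3 points a year.
At that relative rate the gap halves every 70/6.3 ≈ 11.11 years.
A 4× gap closes after 2 halvings: 2 × 11.11 ≈ 22 years.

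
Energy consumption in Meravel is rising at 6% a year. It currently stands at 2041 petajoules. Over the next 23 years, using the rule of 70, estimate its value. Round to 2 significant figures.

It doubles every 70/6 ≈ 11.67 years, so 23 years is 1.97 doublings.
2^1.97 ≈ 3.92; 2041 × 3.92 ≈ 8000 petajoules.

about 8000 petajoules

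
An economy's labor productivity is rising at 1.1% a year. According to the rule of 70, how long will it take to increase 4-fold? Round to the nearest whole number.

roughly 127 years

At 1.1% it doubles every 70/1.1 ≈ 63.64 years.
4 = 2^2, so 2 doublings → 127 years.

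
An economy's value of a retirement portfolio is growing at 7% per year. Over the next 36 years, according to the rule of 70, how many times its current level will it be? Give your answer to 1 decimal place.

Doubles every ≈ 10.00 years (70/7).
36 years is 3.60 doublings; 2^3.60 ≈ 12.1×.

roughly 12.1 times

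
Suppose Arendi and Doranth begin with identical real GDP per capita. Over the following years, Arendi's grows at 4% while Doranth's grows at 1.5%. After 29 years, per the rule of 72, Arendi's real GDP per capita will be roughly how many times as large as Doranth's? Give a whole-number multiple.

Rate gap = 4% − 1.5% = 2.5 points.
The ratio doubles every 72/2.5 ≈ 28.80 years.
29/28.80 ≈ 1.01 doublings → ratio ≈ 2^1.01 ≈ 2.

about 2 times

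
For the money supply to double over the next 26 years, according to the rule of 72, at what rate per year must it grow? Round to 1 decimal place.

around 2.8%

72 / 26 ≈ 2.77, so about 2.8% per year.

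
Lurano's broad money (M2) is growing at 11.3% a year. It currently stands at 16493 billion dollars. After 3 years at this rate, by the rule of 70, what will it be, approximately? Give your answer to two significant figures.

Doubling time ≈ 70/11.3 = 6.19 years.
3 years is 3/6.19 ≈ 0.48 doublings, a factor of 2^0.48 ≈ 1.39.
16493 × 1.39 ≈ 23000 billion dollars.

about 23000 billion dollars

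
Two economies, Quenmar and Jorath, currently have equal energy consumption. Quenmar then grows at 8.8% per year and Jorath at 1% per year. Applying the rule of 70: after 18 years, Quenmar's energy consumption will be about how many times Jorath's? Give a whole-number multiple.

Only the 7.8-point difference matters.
70/7.8 ≈ 8.97 years per doubling of the ratio; 18 years gives 2.01 doublings, so ≈ 4×.

roughly 4 times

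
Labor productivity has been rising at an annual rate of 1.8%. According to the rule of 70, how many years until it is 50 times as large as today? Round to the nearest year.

At 1.8% it doubles every 70/1.8 ≈ 38.89 years.
Reaching 50× takes log₂(50) ≈ 5.64 doublings.
5.64 × 38.89 ≈ 219 years.

219 years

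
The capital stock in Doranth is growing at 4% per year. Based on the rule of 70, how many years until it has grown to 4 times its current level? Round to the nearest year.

At 4% it doubles every 70/4 ≈ 17.50 years.
4 = 2^2, so 2 doublings → 35 years.

around 35 years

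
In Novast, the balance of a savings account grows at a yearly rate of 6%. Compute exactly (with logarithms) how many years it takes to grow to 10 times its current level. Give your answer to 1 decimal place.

39.5 years

t = ln(10) / ln(1 + 0.06) = 2.3026 / 0.058269 ≈ 39.52.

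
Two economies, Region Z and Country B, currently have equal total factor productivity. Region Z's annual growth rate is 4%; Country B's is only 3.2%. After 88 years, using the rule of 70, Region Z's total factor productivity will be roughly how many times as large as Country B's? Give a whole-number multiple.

around 2 times

Region Z pulls ahead at 0.8 pp per year, so the ratio doubles every 70/0.8 ≈ 87.50 years.
In 88 years that's 1.01 doublings: 2^1.01 ≈ 2.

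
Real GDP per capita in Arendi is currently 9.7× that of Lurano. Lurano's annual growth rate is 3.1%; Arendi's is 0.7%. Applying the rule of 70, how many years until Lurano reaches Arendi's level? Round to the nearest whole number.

about 96 years

The growth-rate gap is 3.1% − 0.7% = 2.4 percentage points.
So the ratio between them halves every 70/2.4 ≈ 29.17 years.
A 9.7× gap takes log₂(9.7) ≈ 3.28 halvings to close: 3.28 × 29.17 ≈ 96 years.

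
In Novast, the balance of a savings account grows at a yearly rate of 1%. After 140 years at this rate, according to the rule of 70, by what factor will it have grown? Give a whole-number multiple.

Doubling time ≈ 70/1 = 70.00 years.
140/70.00 ≈ 2 doublings, so about 2^2 = 4×.

approximately 4 times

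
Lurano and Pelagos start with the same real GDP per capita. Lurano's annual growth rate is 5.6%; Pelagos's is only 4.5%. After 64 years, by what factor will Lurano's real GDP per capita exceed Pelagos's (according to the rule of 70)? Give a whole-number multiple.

Only the 1.1-point difference matters.
70/1.1 ≈ 63.64 years per doubling of the ratio; 64 years gives 1.01 doublings, so ≈ 2×.

≈ 2 times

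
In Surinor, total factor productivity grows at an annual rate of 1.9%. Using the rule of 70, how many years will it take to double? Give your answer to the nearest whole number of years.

roughly 37 years

Doubling time ≈ 70 / 1.9 = 36.84 years.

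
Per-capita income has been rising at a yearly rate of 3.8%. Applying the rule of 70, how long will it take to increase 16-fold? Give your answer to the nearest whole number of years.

≈ 74 years

One doubling takes 70/3.8 = 18.42 years.
16× is 4 doublings, so 4 × 18.42 ≈ 74 years.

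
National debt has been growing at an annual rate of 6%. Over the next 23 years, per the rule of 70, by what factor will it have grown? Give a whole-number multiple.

70/6 ≈ 11.67 years per doubling.
23 years fits 2 doublings: 2^2 = 4.

≈ 4 times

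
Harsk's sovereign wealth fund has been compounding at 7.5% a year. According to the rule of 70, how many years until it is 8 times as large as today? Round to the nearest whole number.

about 28 years

Doubling time ≈ 70/7.5 = 9.33 years.
Getting to 8× needs 3 doublings: 3 × 9.33 ≈ 28 years.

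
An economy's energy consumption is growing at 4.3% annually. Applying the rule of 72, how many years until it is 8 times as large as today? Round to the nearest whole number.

One doubling takes 72/4.3 = 16.74 years.
8 = 2^3, so 3 doublings → 50 years.

50 years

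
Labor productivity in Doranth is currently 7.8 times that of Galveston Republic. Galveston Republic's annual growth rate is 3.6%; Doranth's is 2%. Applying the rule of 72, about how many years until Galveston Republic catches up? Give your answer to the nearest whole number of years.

≈ 133 years

The growth-rate gap is 3.6% − 2% = 1.6 percentage points.
So the ratio between them halves every 72/1.6 ≈ 45.00 years.
A 7.8 times gap takes log₂(7.8) ≈ 2.96 halvings to close: 2.96 × 45.00 ≈ 133 years.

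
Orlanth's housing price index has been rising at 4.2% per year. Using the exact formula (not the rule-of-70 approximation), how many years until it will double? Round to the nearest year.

17 years

t = ln(2) / ln(1 + 0.042) = 0.6931 / 0.041142 ≈ 16.85.
≈ 17 years.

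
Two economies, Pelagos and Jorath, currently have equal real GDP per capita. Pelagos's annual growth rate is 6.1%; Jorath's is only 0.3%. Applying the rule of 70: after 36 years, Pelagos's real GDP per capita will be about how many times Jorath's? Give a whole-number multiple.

around 8 times

Rate gap = 6.1% − 0.3% = 5.8 points.
The ratio doubles every 70/5.8 ≈ 12.07 years.
36/12.07 ≈ 2.98 doublings → ratio ≈ 2^2.98 ≈ 8.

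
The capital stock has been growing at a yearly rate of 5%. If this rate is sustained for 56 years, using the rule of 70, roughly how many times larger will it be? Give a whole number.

At 5% one doubling takes ≈ 14.00 years; 56 years is 4 of them, so ×16.

around 16 times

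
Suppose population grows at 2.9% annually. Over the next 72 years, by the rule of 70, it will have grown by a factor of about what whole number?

Doubling time ≈ 70/2.9 = 24.14 years.
72/24.14 ≈ 3 doublings, so about 2^3 = 8×.

8 times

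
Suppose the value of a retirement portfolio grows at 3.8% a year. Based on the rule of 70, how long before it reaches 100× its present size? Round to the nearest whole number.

roughly 122 years

Doubling time ≈ 70/3.8 = 18.42 years.
Reaching 100× takes log₂(100) ≈ 6.64 doublings.
6.64 × 18.42 ≈ 122 years.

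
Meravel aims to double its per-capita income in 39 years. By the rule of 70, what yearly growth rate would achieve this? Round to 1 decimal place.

70 / 39 ≈ 1.79, so about 1.8% per year.

≈ 1.8%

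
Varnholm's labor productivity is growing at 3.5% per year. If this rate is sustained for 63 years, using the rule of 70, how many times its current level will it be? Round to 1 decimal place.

around 8.9 times

Doubles every ≈ 20.00 years (70/3.5).
63 years is 3.15 doublings; 2^3.15 ≈ 8.9×.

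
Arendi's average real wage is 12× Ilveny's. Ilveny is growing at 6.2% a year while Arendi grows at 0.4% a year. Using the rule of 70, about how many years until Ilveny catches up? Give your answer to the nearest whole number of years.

Ilveny gains on Arendi at 6.2% − 0.4% = 5.8 points a year.
At that relative rate the gap halves every 70/5.8 ≈ 12.07 years.
A 12× gap takes log₂(12) ≈ 3.58 halvings to close: 3.58 × 12.07 ≈ 43 years.

approximately 43 years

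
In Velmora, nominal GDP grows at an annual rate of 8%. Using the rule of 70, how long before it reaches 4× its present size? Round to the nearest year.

One doubling takes 70/8 = 8.75 years.
Getting to 4× needs 2 doublings: 2 × 8.75 ≈ 18 years.

roughly 18 years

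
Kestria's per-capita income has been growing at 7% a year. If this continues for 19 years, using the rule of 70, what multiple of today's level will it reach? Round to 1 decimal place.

Doubles every ≈ 10.00 years (70/7).
19 years is 1.90 doublings; 2^1.90 ≈ 3.7×.

about 3.7 times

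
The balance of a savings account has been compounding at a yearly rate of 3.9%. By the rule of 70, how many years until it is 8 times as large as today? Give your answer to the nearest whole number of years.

Doubling time ≈ 70/3.9 = 17.95 years.
Getting to 8× needs 3 doublings: 3 × 17.95 ≈ 54 years.

about 54 years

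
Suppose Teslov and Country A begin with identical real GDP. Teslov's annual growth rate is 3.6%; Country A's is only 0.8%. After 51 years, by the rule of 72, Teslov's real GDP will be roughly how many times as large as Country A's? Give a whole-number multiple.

4 times

Rate gap = 3.6% − 0.8% = 2.8 points.
The ratio doubles every 72/2.8 ≈ 25.71 years.
51/25.71 ≈ 1.98 doublings → ratio ≈ 2^1.98 ≈ 4.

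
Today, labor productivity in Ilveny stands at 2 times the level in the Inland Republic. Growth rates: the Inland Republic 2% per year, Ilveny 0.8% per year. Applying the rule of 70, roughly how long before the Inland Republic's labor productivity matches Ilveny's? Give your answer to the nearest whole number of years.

the Inland Republic gains on Ilveny at 2% − 0.8% = 1.2 points a year.
At that relative rate the gap halves every 70/1.2 ≈ 58.33 years.
A 2 times gap closes after 1 halving: 1 × 58.33 ≈ 58 years.

≈ 58 years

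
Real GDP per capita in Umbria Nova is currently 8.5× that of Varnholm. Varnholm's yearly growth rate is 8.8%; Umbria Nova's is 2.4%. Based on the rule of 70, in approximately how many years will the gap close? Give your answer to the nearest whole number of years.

about 34 years

The growth-rate gap is 8.8% − 2.4% = 6.4 percentage points.
So the ratio between them halves every 70/6.4 ≈ 10.94 years.
An 8.5× gap takes log₂(8.5) ≈ 3.09 halvings to close: 3.09 × 10.94 ≈ 34 years.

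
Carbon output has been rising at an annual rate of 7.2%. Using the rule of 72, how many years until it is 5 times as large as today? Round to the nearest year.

23 years

Doubling time ≈ 72/7.2 = 10.00 years.
Reaching 5× takes log₂(5) ≈ 2.32 doublings.
2.32 × 10.00 ≈ 23 years.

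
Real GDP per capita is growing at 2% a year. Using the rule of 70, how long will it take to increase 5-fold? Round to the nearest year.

about 81 years

Doubling time ≈ 70/2 = 35.00 years.
5× is log₂ 5 ≈ 2.32 doublings, so ≈ 2.32 × 35.00 = 81 years.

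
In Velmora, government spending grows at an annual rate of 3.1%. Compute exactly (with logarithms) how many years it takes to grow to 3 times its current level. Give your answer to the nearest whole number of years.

36 years

t = ln(3) / ln(1 + 0.031) = 1.0986 / 0.030529 ≈ 35.99.
≈ 36 years.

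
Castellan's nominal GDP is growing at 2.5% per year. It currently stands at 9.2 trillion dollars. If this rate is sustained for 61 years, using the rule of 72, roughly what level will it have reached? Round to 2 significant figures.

Doubling time ≈ 72/2.5 = 28.80 years.
61 years is 61/28.80 ≈ 2.12 doublings, a factor of 2^2.12 ≈ 4.35.
9.2 × 4.35 ≈ 40 trillion dollars.

40 trillion dollars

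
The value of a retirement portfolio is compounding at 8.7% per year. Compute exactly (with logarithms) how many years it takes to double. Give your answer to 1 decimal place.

8.3 years

t = ln(2) / ln(1 + 0.087) = 0.6931 / 0.083422 ≈ 8.31.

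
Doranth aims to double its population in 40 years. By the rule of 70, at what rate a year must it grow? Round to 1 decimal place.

≈ 1.8%

70 / 40 ≈ 1.75, so about 1.8% a year.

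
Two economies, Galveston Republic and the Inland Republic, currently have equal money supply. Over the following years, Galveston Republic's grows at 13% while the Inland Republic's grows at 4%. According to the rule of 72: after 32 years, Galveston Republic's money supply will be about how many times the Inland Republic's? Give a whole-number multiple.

Only the 9-point difference matters.
72/9 ≈ 8.00 years per doubling of the ratio; 32 years gives 4.00 doublings, so ≈ 16×.

≈ 16 times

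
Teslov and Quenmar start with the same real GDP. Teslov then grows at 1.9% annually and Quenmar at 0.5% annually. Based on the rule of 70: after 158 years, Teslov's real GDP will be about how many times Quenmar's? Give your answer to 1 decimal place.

roughly 8.9 times

Only the 1.4-point difference matters.
70/1.4 ≈ 50.00 years per doubling of the ratio; 158 years gives 3.16 doublings, so ≈ 8.9×.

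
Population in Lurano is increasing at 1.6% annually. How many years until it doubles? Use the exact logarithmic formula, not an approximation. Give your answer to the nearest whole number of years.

44 years

t = ln(2) / ln(1 + 0.016) = 0.6931 / 0.015873 ≈ 43.67.
≈ 44 years.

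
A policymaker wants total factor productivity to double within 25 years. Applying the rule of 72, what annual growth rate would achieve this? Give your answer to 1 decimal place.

roughly 2.9%

72 / 25 ≈ 2.88, so about 2.9% annually.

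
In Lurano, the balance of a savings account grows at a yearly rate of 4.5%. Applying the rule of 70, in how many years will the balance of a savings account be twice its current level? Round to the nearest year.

At 4.5%, doubling takes about 70/4.5 = 15.56 years.

around 16 years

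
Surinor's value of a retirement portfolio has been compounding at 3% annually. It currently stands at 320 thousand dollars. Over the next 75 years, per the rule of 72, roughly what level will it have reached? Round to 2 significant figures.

approximately 2800 thousand dollars

It doubles every 72/3 ≈ 24.00 years, so 75 years is 3.13 doublings.
2^3.13 ≈ 8.75; 320 × 8.75 ≈ 2800 thousand dollars.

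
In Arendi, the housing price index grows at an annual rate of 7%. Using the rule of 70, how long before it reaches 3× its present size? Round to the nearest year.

≈ 16 years

Doubling time ≈ 70/7 = 10.00 years.
Reaching 3× takes log₂(3) ≈ 1.58 doublings.
1.58 × 10.00 ≈ 16 years.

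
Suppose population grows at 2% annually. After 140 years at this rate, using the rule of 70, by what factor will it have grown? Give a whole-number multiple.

roughly 16 times

At 2% one doubling takes ≈ 35.00 years; 140 years is 4 of them, so ×16.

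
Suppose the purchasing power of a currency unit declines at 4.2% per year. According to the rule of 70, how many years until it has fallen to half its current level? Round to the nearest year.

Falling at 4.2%, it halves about every 70/4.2 = 16.67 years.

approximately 17 years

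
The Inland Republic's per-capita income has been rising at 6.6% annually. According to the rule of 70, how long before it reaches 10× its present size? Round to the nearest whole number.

One doubling takes 70/6.6 = 10.61 years.
10× is log₂ 10 ≈ 3.32 doublings, so ≈ 3.32 × 10.61 = 35 years.

≈ 35 years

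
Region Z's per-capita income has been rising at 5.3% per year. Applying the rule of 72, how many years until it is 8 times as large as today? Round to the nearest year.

roughly 41 years

One doubling takes 72/5.3 = 13.58 years.
Getting to 8× needs 3 doublings: 3 × 13.58 ≈ 41 years.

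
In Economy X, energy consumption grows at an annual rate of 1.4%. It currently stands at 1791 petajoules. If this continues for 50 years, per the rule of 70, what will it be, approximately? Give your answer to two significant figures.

It doubles every 70/1.4 ≈ 50.00 years, so 50 years is 1.00 doublings.
2^1.00 ≈ 2.00; 1791 × 2.00 ≈ 3600 petajoules.

approximately 3600 petajoules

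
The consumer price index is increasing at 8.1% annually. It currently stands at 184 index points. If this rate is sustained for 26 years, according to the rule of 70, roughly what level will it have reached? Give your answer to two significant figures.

Doubling time ≈ 70/8.1 = 8.64 years.
26 years is 26/8.64 ≈ 3.01 doublings, a factor of 2^3.01 ≈ 8.06.
184 × 8.06 ≈ 1500 index points.

≈ 1500 index points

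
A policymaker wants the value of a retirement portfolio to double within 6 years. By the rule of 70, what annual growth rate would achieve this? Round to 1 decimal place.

≈ 11.7% a year

70 / 6 ≈ 11.67, so about 11.7% a year.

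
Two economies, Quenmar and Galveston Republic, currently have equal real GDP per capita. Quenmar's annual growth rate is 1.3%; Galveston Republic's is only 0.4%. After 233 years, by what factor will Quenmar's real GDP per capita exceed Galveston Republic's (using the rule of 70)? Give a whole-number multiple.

Quenmar pulls ahead at 0.9 pp per year, so the ratio doubles every 70/0.9 ≈ 77.78 years.
In 233 years that's 3.00 doublings: 2^3.00 ≈ 8.

about 8 times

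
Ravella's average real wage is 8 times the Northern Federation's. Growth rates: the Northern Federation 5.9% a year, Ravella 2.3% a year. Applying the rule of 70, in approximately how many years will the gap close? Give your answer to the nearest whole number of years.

the Northern Federation gains on Ravella at 5.9% − 2.3% = 3.6 points a year.
At that relative rate the gap halves every 70/3.6 ≈ 19.44 years.
An 8 times gap closes after 3 halvings: 3 × 19.44 ≈ 58 years.

58 years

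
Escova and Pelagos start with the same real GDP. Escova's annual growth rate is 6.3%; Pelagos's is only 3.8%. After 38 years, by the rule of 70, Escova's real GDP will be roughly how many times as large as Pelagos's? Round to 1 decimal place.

roughly 2.6 times

Rate gap = 6.3% − 3.8% = 2.5 points.
The ratio doubles every 70/2.5 ≈ 28.00 years.
38/28.00 ≈ 1.36 doublings → ratio ≈ 2^1.36 ≈ 2.6.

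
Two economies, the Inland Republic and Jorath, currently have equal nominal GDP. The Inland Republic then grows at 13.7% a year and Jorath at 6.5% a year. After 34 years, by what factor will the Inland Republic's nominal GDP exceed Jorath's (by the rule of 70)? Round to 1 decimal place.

Only the 7.2-point difference matters.
70/7.2 ≈ 9.72 years per doubling of the ratio; 34 years gives 3.50 doublings, so ≈ 11.3×.

≈ 11.3 times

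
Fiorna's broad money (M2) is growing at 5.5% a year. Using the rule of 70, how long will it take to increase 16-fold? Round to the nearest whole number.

One doubling takes 70/5.5 = 12.73 years.
16× is 4 doublings, so 4 × 12.73 ≈ 51 years.

approximately 51 years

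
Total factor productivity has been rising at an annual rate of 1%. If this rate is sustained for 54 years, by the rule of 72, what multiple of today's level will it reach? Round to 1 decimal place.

Doubles every ≈ 72.00 years (72/1).
54 years is 0.75 doublings; 2^0.75 ≈ 1.7×.

≈ 1.7 times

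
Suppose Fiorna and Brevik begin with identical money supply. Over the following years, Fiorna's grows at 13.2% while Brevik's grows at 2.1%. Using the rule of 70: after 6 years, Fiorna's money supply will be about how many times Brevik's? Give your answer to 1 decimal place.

roughly 1.9 times

Fiorna pulls ahead at 11.1 pp per year, so the ratio doubles every 70/11.1 ≈ 6.31 years.
In 6 years that's 0.95 doublings: 2^0.95 ≈ 1.9.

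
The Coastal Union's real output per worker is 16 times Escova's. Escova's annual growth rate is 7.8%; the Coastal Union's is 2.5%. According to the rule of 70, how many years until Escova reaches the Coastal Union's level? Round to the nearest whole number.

Escova gains on the Coastal Union at 7.8% − 2.5% = 5.3 points a year.
At that relative rate the gap halves every 70/5.3 ≈ 13.21 years.
A 16 times gap closes after 4 halvings: 4 × 13.21 ≈ 53 years.

roughly 53 years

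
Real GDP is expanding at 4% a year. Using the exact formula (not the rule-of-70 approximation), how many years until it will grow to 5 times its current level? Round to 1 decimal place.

t = ln(5) / ln(1 + 0.04) = 1.6094 / 0.039221 ≈ 41.03.

41.0 years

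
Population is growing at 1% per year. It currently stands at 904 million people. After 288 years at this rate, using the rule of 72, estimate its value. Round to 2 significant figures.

14000 million people

Doubling time ≈ 72/1 = 72.00 years.
288 years is 288/72.00 ≈ 4.00 doublings, a factor of 2^4.00 ≈ 16.00.
904 × 16.00 ≈ 14000 million people.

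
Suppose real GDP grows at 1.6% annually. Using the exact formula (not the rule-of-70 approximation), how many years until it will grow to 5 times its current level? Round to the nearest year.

t = ln(5) / ln(1 + 0.016) = 1.6094 / 0.015873 ≈ 101.39.
≈ 101 years.

101 years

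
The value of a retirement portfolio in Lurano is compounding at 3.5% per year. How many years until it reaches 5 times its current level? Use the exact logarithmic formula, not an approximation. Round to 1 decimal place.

t = ln(5) / ln(1 + 0.035) = 1.6094 / 0.034401 ≈ 46.78.

46.8 years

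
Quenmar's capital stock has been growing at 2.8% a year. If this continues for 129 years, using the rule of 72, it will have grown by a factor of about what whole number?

Doubling time ≈ 72/2.8 = 25.71 years.
129/25.71 ≈ 5 doublings, so about 2^5 = 32×.

about 32 times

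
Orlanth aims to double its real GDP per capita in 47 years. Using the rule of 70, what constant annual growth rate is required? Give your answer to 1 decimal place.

around 1.5%

70 / 47 ≈ 1.49, so about 1.5% annually.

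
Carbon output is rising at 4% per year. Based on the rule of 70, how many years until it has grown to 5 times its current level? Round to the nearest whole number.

≈ 41 years

At 4% it doubles every 70/4 ≈ 17.50 years.
Reaching 5× takes log₂(5) ≈ 2.32 doublings.
2.32 × 17.50 ≈ 41 years.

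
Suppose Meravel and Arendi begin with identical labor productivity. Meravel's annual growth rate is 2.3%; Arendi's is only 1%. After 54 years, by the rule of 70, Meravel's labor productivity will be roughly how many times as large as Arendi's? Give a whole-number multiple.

2 times

Meravel pulls ahead at 1.3 pp per year, so the ratio doubles every 70/1.3 ≈ 53.85 years.
In 54 years that's 1.00 doublings: 2^1.00 ≈ 2.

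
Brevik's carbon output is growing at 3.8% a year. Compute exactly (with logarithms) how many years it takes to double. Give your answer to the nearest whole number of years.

19 years

t = ln(2) / ln(1 + 0.038) = 0.6931 / 0.037296 ≈ 18.58.
≈ 19 years.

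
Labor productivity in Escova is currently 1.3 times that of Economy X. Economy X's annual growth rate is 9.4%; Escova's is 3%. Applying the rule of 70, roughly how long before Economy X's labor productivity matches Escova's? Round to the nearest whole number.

What matters is the difference: 6.4 pp.
Rule of 70 on the gap: the ratio halves every 70/6.4 ≈ 10.94 years.
A 1.3 times gap takes log₂(1.3) ≈ 0.38 halvings to close: 0.38 × 10.94 ≈ 4 years.

4 years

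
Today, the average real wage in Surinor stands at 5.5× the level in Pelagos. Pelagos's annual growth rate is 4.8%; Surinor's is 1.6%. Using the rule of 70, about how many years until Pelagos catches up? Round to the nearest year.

What matters is the difference: 3.2 pp.
Rule of 70 on the gap: the ratio halves every 70/3.2 ≈ 21.88 years.
A 5.5× gap takes log₂(5.5) ≈ 2.46 halvings to close: 2.46 × 21.88 ≈ 54 years.

roughly 54 years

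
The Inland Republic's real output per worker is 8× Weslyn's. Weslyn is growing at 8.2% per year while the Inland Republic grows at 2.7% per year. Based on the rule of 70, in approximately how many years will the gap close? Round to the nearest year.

What matters is the difference: 5.5 pp.
Rule of 70 on the gap: the ratio halves every 70/5.5 ≈ 12.73 years.
An 8× gap closes after 3 halvings: 3 × 12.73 ≈ 38 years.

approximately 38 years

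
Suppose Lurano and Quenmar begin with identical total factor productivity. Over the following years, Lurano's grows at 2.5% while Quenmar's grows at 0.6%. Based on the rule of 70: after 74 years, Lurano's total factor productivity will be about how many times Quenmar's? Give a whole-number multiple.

Only the 1.9-point difference matters.
70/1.9 ≈ 36.84 years per doubling of the ratio; 74 years gives 2.01 doublings, so ≈ 4×.

approximately 4 times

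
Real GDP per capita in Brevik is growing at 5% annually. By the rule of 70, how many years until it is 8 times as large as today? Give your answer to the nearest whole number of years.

around 42 years

Doubling time ≈ 70/5 = 14.00 years.
8 = 2^3, so 3 doublings → 42 years.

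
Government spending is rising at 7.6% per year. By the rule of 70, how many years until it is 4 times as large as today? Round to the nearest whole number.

approximately 18 years

Doubling time ≈ 70/7.6 = 9.21 years.
Getting to 4× needs 2 doublings: 2 × 9.21 ≈ 18 years.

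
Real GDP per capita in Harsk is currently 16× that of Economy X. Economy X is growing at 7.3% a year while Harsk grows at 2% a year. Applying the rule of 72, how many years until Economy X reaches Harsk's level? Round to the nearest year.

approximately 54 years

Economy X gains on Harsk at 7.3% − 2% = 5.3 points a year.
At that relative rate the gap halves every 72/5.3 ≈ 13.58 years.
A 16× gap closes after 4 halvings: 4 × 13.58 ≈ 54 years.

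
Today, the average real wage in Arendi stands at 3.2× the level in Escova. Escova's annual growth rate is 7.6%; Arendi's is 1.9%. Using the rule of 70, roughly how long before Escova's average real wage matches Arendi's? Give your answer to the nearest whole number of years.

What matters is the difference: 5.7 pp.
Rule of 70 on the gap: the ratio halves every 70/5.7 ≈ 12.28 years.
A 3.2× gap takes log₂(3.2) ≈ 1.68 halvings to close: 1.68 × 12.28 ≈ 21 years.

about 21 years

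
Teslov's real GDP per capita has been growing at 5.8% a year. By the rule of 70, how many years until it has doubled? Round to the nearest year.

12 years

70/5.8 ≈ 12.07, so it doubles roughly every 12 years.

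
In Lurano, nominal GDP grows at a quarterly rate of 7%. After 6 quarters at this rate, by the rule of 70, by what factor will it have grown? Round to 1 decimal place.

Doubles every ≈ 10.00 quarters (70/7).
6 quarters is 0.60 doublings; 2^0.60 ≈ 1.5×.

around 1.5 times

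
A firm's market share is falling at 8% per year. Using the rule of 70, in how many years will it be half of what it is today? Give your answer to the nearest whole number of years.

roughly 9 years

The rule works in reverse for decay: 70/8 ≈ 8.75 years to halve.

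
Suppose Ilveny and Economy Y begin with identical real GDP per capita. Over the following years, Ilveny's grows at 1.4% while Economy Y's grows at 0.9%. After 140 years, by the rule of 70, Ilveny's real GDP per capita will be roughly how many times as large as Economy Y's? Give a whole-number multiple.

Only the 0.5-point difference matters.
70/0.5 ≈ 140.00 years per doubling of the ratio; 140 years gives 1.00 doublings, so ≈ 2×.

about 2 times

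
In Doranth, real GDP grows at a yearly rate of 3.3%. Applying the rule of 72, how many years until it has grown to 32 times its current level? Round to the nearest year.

around 109 years

Doubling time ≈ 72/3.3 = 21.82 years.
32 = 2^5, so 5 doublings → 109 years.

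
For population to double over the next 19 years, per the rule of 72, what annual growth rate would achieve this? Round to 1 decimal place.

about 3.8%

72 / 19 ≈ 3.79, so about 3.8% annually.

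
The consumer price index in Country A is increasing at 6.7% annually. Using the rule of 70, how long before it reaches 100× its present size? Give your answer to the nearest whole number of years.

One doubling takes 70/6.7 = 10.45 years.
Reaching 100× takes log₂(100) ≈ 6.64 doublings.
6.64 × 10.45 ≈ 69 years.

approximately 69 years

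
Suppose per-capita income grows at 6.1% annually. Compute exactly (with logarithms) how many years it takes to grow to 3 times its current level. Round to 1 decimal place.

18.6 years

t = ln(3) / ln(1 + 0.061) = 1.0986 / 0.059212 ≈ 18.55.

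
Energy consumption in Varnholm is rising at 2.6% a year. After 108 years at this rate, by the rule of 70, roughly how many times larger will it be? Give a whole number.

70/2.6 ≈ 26.92 years per doubling.
108 years fits 4 doublings: 2^4 = 16.

approximately 16 times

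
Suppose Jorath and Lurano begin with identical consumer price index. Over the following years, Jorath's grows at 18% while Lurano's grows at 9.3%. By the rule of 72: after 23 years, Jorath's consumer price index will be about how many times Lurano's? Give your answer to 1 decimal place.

Jorath pulls ahead at 8.7 pp per year, so the ratio doubles every 72/8.7 ≈ 8.28 years.
In 23 years that's 2.78 doublings: 2^2.78 ≈ 6.9.

roughly 6.9 times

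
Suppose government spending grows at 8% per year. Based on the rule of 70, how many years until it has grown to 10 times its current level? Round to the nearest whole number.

Doubling time ≈ 70/8 = 8.75 years.
Reaching 10× takes log₂(10) ≈ 3.32 doublings.
3.32 × 8.75 ≈ 29 years.

roughly 29 years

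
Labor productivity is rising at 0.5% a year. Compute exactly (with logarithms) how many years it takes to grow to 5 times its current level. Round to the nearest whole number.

t = ln(5) / ln(1 + 0.005) = 1.6094 / 0.004988 ≈ 322.65.
≈ 323 years.

323 years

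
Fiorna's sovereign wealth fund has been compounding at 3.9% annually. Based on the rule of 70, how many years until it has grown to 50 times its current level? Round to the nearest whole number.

101 years

At 3.9% it doubles every 70/3.9 ≈ 17.95 years.
Reaching 50× takes log₂(50) ≈ 5.64 doublings.
5.64 × 17.95 ≈ 101 years.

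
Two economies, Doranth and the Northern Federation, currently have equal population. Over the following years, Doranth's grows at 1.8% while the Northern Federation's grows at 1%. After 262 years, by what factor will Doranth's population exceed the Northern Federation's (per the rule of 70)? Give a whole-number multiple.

around 8 times

Rate gap = 1.8% − 1% = 0.8 points.
The ratio doubles every 70/0.8 ≈ 87.50 years.
262/87.50 ≈ 2.99 doublings → ratio ≈ 2^2.99 ≈ 8.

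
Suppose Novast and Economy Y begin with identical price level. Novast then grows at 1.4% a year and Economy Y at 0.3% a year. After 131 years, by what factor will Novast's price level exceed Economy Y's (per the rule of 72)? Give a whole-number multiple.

around 4 times

Rate gap = 1.4% − 0.3% = 1.1 points.
The ratio doubles every 72/1.1 ≈ 65.45 years.
131/65.45 ≈ 2.00 doublings → ratio ≈ 2^2.00 ≈ 4.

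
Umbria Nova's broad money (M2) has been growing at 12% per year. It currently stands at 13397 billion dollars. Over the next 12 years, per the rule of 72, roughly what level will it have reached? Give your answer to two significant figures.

Doubling time ≈ 72/12 = 6.00 years.
12 years is 12/6.00 ≈ 2.00 doublings, a factor of 2^2.00 ≈ 4.00.
13397 × 4.00 ≈ 54000 billion dollars.

around 54000 billion dollars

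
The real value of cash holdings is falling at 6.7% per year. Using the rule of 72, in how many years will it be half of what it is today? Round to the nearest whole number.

The rule works in reverse for decay: 72/6.7 ≈ 10.75 years to halve.

≈ 11 years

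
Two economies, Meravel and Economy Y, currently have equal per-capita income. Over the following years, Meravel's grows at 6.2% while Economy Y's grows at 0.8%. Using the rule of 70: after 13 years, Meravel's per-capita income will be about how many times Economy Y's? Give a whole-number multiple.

Meravel pulls ahead at 5.4 pp per year, so the ratio doubles every 70/5.4 ≈ 12.96 years.
In 13 years that's 1.00 doublings: 2^1.00 ≈ 2.

≈ 2 times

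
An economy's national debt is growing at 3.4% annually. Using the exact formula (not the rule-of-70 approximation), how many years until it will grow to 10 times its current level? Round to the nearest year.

t = ln(10) / ln(1 + 0.034) = 2.3026 / 0.033435 ≈ 68.87.
≈ 69 years.

69 years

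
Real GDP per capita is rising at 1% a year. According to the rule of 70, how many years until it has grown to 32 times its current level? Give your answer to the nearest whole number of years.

Doubling time ≈ 70/1 = 70.00 years.
Getting to 32× needs 5 doublings: 5 × 70.00 ≈ 350 years.

350 years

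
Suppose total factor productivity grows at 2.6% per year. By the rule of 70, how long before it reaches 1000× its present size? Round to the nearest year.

Doubling time ≈ 70/2.6 = 26.92 years.
Reaching 1000× takes log₂(1000) ≈ 9.97 doublings.
9.97 × 26.92 ≈ 268 years.

about 268 years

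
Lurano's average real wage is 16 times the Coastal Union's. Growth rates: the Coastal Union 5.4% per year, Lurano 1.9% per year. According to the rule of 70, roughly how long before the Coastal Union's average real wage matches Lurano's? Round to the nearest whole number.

What matters is the difference: 3.5 pp.
Rule of 70 on the gap: the ratio halves every 70/3.5 ≈ 20.00 years.
A 16 times gap closes after 4 halvings: 4 × 20.00 ≈ 80 years.

80 years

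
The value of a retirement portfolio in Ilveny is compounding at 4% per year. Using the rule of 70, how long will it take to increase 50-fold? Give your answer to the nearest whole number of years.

roughly 99 years

One doubling takes 70/4 = 17.50 years.
50× is log₂ 50 ≈ 5.64 doublings, so ≈ 5.64 × 17.50 = 99 years.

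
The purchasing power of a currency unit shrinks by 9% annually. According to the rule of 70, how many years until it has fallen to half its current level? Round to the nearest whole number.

8 years

Halving time ≈ 70 / 9 = 7.78 → 8 years.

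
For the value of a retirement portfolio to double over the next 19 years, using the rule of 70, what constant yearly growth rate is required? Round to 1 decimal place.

70 / 19 ≈ 3.68, so about 3.7% per year.

roughly 3.7% per year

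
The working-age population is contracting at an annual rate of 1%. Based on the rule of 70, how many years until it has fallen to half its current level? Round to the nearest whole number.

Halving time ≈ 70 / 1 = 70.00 → 70 years.

around 70 years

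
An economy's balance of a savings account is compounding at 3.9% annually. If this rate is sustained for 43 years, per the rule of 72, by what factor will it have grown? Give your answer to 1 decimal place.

Doubling time ≈ 72/3.9 = 18.46 years.
43 years / 18.46 ≈ 2.33 doublings → factor 2^2.33 ≈ 5.0.

around 5.0 times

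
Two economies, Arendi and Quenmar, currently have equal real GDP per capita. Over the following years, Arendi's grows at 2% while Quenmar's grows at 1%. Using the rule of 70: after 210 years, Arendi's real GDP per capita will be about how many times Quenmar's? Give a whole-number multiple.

Only the 1-point difference matters.
70/1 ≈ 70.00 years per doubling of the ratio; 210 years gives 3.00 doublings, so ≈ 8×.

≈ 8 times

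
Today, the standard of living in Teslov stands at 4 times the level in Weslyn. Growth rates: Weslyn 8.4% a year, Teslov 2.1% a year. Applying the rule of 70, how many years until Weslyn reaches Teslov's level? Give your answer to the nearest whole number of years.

What matters is the difference: 6.3 pp.
Rule of 70 on the gap: the ratio halves every 70/6.3 ≈ 11.11 years.
A 4 times gap closes after 2 halvings: 2 × 11.11 ≈ 22 years.

≈ 22 years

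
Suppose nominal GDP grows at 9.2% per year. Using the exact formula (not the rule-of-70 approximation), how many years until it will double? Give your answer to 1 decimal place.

t = ln(2) / ln(1 + 0.092) = 0.6931 / 0.088011 ≈ 7.88.

7.9 years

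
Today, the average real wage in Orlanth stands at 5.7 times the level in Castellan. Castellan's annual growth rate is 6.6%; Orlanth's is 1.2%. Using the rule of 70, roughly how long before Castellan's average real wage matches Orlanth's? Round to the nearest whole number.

about 33 years

What matters is the difference: 5.4 pp.
Rule of 70 on the gap: the ratio halves every 70/5.4 ≈ 12.96 years.
A 5.7 times gap takes log₂(5.7) ≈ 2.51 halvings to close: 2.51 × 12.96 ≈ 33 years.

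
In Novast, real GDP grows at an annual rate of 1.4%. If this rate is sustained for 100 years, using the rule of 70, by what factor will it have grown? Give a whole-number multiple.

approximately 4 times

70/1.4 ≈ 50.00 years per doubling.
100 years fits 2 doublings: 2^2 = 4.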